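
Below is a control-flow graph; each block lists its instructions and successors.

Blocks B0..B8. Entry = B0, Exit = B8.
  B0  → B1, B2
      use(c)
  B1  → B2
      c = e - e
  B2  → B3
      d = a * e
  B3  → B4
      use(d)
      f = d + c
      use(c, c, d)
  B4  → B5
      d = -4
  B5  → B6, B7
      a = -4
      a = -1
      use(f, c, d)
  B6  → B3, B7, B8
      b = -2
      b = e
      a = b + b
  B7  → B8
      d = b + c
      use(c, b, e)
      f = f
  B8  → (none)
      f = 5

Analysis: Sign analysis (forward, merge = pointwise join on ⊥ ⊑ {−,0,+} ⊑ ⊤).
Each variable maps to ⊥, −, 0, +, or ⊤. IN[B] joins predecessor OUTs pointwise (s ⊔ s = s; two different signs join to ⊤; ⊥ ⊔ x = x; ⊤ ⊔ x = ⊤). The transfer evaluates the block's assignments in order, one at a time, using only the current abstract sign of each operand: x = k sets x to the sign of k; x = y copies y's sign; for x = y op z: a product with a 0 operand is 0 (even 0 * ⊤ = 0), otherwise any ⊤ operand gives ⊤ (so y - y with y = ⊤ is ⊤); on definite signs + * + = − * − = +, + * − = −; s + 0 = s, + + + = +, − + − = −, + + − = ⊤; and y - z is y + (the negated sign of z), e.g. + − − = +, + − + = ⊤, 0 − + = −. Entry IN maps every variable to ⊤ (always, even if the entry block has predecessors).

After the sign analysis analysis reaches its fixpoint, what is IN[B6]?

Answer: {a: -, b: ⊤, c: ⊤, d: -, e: ⊤, f: ⊤}

Derivation:
Per-block solution:
  B0:   IN=(all ⊤)   OUT=(all ⊤)
  B1:   IN=(all ⊤)   OUT=(all ⊤)
  B2:   IN=(all ⊤)   OUT=(all ⊤)
  B3:   IN=(all ⊤)   OUT=(all ⊤)
  B4:   IN=(all ⊤)   OUT={d:-; rest ⊤}
  B5:   IN={d:-; rest ⊤}   OUT={a:-, d:-; rest ⊤}
  B6:   IN={a:-, d:-; rest ⊤}   OUT={d:-; rest ⊤}
  B7:   IN={d:-; rest ⊤}   OUT=(all ⊤)
  B8:   IN=(all ⊤)   OUT={f:+; rest ⊤}

Merge at B6: IN[B6] = OUT[B5] = {a: -, b: ⊤, c: ⊤, d: -, e: ⊤, f: ⊤}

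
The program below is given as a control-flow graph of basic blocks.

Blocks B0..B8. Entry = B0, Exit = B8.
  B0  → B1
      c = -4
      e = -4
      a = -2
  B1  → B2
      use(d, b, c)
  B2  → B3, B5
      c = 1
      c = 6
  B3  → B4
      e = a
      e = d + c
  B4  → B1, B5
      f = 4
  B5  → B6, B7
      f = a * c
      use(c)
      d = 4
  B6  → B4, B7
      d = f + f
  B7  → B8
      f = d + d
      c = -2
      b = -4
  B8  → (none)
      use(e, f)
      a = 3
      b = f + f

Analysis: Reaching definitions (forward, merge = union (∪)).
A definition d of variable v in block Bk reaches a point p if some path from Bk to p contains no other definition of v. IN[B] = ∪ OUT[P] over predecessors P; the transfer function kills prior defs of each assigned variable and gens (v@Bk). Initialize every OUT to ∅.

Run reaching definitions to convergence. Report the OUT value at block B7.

Answer: {a@B0, b@B7, c@B7, d@B5, d@B6, e@B0, e@B3, f@B7}

Derivation:
Converged values:
  B0:   IN={}   OUT={a@B0, c@B0, e@B0}
  B1:   IN={a@B0, c@B0, c@B2, d@B6, e@B0, e@B3, f@B4}   OUT={a@B0, c@B0, c@B2, d@B6, e@B0, e@B3, f@B4}
  B2:   IN={a@B0, c@B0, c@B2, d@B6, e@B0, e@B3, f@B4}   OUT={a@B0, c@B2, d@B6, e@B0, e@B3, f@B4}
  B3:   IN={a@B0, c@B2, d@B6, e@B0, e@B3, f@B4}   OUT={a@B0, c@B2, d@B6, e@B3, f@B4}
  B4:   IN={a@B0, c@B2, d@B6, e@B0, e@B3, f@B4, f@B5}   OUT={a@B0, c@B2, d@B6, e@B0, e@B3, f@B4}
  B5:   IN={a@B0, c@B2, d@B6, e@B0, e@B3, f@B4}   OUT={a@B0, c@B2, d@B5, e@B0, e@B3, f@B5}
  B6:   IN={a@B0, c@B2, d@B5, e@B0, e@B3, f@B5}   OUT={a@B0, c@B2, d@B6, e@B0, e@B3, f@B5}
  B7:   IN={a@B0, c@B2, d@B5, d@B6, e@B0, e@B3, f@B5}   OUT={a@B0, b@B7, c@B7, d@B5, d@B6, e@B0, e@B3, f@B7}
  B8:   IN={a@B0, b@B7, c@B7, d@B5, d@B6, e@B0, e@B3, f@B7}   OUT={a@B8, b@B8, c@B7, d@B5, d@B6, e@B0, e@B3, f@B7}

Merge at B7: IN[B7] = OUT[B5] ⊔ OUT[B6] = {a@B0, c@B2, d@B5, d@B6, e@B0, e@B3, f@B5}
Applying B7's transfer function to that IN value gives OUT[B7] (row B7 above).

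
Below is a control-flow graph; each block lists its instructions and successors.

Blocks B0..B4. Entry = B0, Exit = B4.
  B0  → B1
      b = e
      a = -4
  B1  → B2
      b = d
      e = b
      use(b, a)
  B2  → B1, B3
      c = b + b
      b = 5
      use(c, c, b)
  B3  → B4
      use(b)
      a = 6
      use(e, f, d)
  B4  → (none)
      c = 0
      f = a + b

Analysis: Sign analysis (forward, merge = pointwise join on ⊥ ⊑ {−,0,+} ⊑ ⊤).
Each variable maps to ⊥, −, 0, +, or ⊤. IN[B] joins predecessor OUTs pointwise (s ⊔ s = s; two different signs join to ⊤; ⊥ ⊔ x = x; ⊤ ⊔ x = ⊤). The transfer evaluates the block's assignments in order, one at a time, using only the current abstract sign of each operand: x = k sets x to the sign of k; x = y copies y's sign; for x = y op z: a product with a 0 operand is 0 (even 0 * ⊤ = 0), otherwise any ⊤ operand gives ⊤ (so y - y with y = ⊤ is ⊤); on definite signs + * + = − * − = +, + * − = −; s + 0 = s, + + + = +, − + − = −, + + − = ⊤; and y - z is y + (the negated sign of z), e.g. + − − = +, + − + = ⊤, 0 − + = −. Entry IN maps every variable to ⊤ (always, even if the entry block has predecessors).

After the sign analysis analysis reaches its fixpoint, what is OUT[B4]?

Answer: {a: +, b: +, c: 0, d: ⊤, e: ⊤, f: +}

Working:
Per-block solution:
  B0: | IN=(all ⊤) | OUT={a:-; rest ⊤}
  B1: | IN={a:-; rest ⊤} | OUT={a:-; rest ⊤}
  B2: | IN={a:-; rest ⊤} | OUT={a:-, b:+; rest ⊤}
  B3: | IN={a:-, b:+; rest ⊤} | OUT={a:+, b:+; rest ⊤}
  B4: | IN={a:+, b:+; rest ⊤} | OUT={a:+, b:+, c:0, f:+; rest ⊤}

Merge at B4: IN[B4] = OUT[B3] = {a: +, b: +, c: ⊤, d: ⊤, e: ⊤, f: ⊤}
Applying B4's transfer function to that IN value gives OUT[B4] (row B4 above).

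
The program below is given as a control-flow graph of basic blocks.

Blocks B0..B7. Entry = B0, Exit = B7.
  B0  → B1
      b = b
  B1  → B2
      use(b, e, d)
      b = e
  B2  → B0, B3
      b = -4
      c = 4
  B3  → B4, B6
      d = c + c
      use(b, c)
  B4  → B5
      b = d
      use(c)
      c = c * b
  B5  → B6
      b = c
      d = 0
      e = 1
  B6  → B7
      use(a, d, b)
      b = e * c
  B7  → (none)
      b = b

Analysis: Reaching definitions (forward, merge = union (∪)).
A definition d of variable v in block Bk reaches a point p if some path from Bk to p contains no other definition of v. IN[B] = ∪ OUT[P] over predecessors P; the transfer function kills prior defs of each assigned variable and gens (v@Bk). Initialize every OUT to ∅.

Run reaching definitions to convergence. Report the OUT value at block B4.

Fixpoint table:
  B0:   IN={b@B2, c@B2}   OUT={b@B0, c@B2}
  B1:   IN={b@B0, c@B2}   OUT={b@B1, c@B2}
  B2:   IN={b@B1, c@B2}   OUT={b@B2, c@B2}
  B3:   IN={b@B2, c@B2}   OUT={b@B2, c@B2, d@B3}
  B4:   IN={b@B2, c@B2, d@B3}   OUT={b@B4, c@B4, d@B3}
  B5:   IN={b@B4, c@B4, d@B3}   OUT={b@B5, c@B4, d@B5, e@B5}
  B6:   IN={b@B2, b@B5, c@B2, c@B4, d@B3, d@B5, e@B5}   OUT={b@B6, c@B2, c@B4, d@B3, d@B5, e@B5}
  B7:   IN={b@B6, c@B2, c@B4, d@B3, d@B5, e@B5}   OUT={b@B7, c@B2, c@B4, d@B3, d@B5, e@B5}

Merge at B4: IN[B4] = OUT[B3] = {b@B2, c@B2, d@B3}
Applying B4's transfer function to that IN value gives OUT[B4] (row B4 above).

Answer: {b@B4, c@B4, d@B3}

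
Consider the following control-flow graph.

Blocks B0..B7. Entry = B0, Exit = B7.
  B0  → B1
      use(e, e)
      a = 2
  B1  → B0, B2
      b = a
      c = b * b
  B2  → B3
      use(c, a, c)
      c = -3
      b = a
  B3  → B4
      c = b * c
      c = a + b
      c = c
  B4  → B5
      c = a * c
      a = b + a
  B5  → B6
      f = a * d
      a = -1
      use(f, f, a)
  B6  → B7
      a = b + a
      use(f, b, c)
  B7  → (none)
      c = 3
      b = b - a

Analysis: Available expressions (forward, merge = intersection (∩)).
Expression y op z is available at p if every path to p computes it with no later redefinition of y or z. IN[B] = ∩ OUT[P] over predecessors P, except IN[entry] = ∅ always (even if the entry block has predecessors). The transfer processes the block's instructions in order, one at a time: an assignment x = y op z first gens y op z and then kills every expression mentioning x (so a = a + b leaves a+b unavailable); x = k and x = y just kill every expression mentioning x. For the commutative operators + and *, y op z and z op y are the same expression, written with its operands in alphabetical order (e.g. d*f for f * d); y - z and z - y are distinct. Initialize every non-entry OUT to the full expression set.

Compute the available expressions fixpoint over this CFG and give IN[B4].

Answer: {a+b}

Trace:
Converged values:
  B0:   IN={}   OUT={}
  B1:   IN={}   OUT={b*b}
  B2:   IN={b*b}   OUT={}
  B3:   IN={}   OUT={a+b}
  B4:   IN={a+b}   OUT={}
  B5:   IN={}   OUT={}
  B6:   IN={}   OUT={}
  B7:   IN={}   OUT={}

Merge at B4: IN[B4] = OUT[B3] = {a+b}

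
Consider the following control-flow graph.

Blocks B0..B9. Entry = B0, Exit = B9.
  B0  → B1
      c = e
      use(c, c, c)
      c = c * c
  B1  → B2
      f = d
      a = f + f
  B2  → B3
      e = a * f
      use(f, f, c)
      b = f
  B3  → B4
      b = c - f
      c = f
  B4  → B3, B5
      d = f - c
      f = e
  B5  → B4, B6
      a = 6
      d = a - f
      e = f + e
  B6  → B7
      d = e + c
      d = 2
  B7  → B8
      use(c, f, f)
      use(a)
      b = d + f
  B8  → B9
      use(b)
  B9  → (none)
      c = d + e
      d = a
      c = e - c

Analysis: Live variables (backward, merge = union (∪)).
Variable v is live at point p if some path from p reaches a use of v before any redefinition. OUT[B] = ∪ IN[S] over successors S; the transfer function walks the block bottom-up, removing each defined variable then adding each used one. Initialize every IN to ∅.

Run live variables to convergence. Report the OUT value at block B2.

Converged values:
  B0: | IN={d, e} | OUT={c, d}
  B1: | IN={c, d} | OUT={a, c, f}
  B2: | IN={a, c, f} | OUT={c, e, f}
  B3: | IN={c, e, f} | OUT={c, e, f}
  B4: | IN={c, e, f} | OUT={c, e, f}
  B5: | IN={c, e, f} | OUT={a, c, e, f}
  B6: | IN={a, c, e, f} | OUT={a, c, d, e, f}
  B7: | IN={a, c, d, e, f} | OUT={a, b, d, e}
  B8: | IN={a, b, d, e} | OUT={a, d, e}
  B9: | IN={a, d, e} | OUT={}

Merge at B2: OUT[B2] = IN[B3] = {c, e, f}

Answer: {c, e, f}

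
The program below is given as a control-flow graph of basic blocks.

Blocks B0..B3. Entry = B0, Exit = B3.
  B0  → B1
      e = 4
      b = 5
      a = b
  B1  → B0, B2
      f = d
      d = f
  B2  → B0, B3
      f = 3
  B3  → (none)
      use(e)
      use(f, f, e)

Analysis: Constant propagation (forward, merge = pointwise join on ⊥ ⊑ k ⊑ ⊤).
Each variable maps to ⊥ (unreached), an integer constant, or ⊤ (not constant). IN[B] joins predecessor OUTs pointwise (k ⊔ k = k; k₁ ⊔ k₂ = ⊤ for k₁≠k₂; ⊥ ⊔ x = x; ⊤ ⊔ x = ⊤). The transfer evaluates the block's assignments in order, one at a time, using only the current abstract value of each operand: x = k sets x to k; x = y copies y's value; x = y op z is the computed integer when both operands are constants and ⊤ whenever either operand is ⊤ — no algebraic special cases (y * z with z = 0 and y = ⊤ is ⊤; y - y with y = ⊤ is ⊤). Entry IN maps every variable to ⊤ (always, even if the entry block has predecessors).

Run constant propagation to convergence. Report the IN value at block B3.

Converged values:
  B0:  IN=(all ⊤)  OUT={a:5, b:5, e:4; rest ⊤}
  B1:  IN={a:5, b:5, e:4; rest ⊤}  OUT={a:5, b:5, e:4; rest ⊤}
  B2:  IN={a:5, b:5, e:4; rest ⊤}  OUT={a:5, b:5, e:4, f:3; rest ⊤}
  B3:  IN={a:5, b:5, e:4, f:3; rest ⊤}  OUT={a:5, b:5, e:4, f:3; rest ⊤}

Merge at B3: IN[B3] = OUT[B2] = {a: 5, b: 5, c: ⊤, d: ⊤, e: 4, f: 3}

Answer: {a: 5, b: 5, c: ⊤, d: ⊤, e: 4, f: 3}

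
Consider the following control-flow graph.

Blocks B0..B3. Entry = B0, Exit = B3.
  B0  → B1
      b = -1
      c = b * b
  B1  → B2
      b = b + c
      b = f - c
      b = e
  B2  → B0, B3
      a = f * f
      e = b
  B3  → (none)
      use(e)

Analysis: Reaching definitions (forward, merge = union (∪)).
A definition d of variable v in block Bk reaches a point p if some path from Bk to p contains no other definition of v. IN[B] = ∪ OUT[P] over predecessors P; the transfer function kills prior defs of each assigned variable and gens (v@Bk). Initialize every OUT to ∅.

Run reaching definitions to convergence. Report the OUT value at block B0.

Answer: {a@B2, b@B0, c@B0, e@B2}

Trace:
Per-block solution:
  B0:   IN={a@B2, b@B1, c@B0, e@B2}   OUT={a@B2, b@B0, c@B0, e@B2}
  B1:   IN={a@B2, b@B0, c@B0, e@B2}   OUT={a@B2, b@B1, c@B0, e@B2}
  B2:   IN={a@B2, b@B1, c@B0, e@B2}   OUT={a@B2, b@B1, c@B0, e@B2}
  B3:   IN={a@B2, b@B1, c@B0, e@B2}   OUT={a@B2, b@B1, c@B0, e@B2}

Merge at B0 (entry node, so the boundary value {} is joined with the incoming edge(s)): IN[B0] = {} ⊔ OUT[B2] = {a@B2, b@B1, c@B0, e@B2}
Applying B0's transfer function to that IN value gives OUT[B0] (row B0 above).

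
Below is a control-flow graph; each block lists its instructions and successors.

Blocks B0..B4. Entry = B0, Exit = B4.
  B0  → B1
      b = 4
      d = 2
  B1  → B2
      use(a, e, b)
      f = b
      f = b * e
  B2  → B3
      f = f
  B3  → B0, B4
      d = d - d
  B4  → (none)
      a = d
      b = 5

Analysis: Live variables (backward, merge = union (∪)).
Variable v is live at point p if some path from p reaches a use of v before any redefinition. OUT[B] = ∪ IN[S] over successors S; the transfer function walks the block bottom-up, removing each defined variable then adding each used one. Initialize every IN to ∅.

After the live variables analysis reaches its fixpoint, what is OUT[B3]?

Answer: {a, d, e}

Working:
Fixpoint table:
  B0:  IN={a, e}  OUT={a, b, d, e}
  B1:  IN={a, b, d, e}  OUT={a, d, e, f}
  B2:  IN={a, d, e, f}  OUT={a, d, e}
  B3:  IN={a, d, e}  OUT={a, d, e}
  B4:  IN={d}  OUT={}

Merge at B3: OUT[B3] = IN[B0] ⊔ IN[B4] = {a, d, e}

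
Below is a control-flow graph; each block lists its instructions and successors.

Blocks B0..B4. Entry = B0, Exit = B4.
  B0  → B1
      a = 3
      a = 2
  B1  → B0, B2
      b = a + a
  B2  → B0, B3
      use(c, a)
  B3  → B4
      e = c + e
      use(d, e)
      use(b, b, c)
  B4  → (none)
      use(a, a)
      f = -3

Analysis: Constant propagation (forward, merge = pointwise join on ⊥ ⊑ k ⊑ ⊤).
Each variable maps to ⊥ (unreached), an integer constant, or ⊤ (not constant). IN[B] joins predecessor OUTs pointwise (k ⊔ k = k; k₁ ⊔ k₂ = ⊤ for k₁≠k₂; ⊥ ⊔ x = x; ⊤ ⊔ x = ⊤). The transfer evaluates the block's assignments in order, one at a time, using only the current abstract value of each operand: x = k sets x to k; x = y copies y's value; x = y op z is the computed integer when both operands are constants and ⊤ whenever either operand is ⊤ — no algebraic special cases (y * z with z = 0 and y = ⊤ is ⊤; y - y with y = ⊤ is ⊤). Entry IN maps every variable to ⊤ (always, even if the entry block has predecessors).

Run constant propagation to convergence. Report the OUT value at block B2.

Answer: {a: 2, b: 4, c: ⊤, d: ⊤, e: ⊤, f: ⊤}

Derivation:
Converged values:
  B0:   IN=(all ⊤)   OUT={a:2; rest ⊤}
  B1:   IN={a:2; rest ⊤}   OUT={a:2, b:4; rest ⊤}
  B2:   IN={a:2, b:4; rest ⊤}   OUT={a:2, b:4; rest ⊤}
  B3:   IN={a:2, b:4; rest ⊤}   OUT={a:2, b:4; rest ⊤}
  B4:   IN={a:2, b:4; rest ⊤}   OUT={a:2, b:4, f:-3; rest ⊤}

Merge at B2: IN[B2] = OUT[B1] = {a: 2, b: 4, c: ⊤, d: ⊤, e: ⊤, f: ⊤}
Applying B2's transfer function to that IN value gives OUT[B2] (row B2 above).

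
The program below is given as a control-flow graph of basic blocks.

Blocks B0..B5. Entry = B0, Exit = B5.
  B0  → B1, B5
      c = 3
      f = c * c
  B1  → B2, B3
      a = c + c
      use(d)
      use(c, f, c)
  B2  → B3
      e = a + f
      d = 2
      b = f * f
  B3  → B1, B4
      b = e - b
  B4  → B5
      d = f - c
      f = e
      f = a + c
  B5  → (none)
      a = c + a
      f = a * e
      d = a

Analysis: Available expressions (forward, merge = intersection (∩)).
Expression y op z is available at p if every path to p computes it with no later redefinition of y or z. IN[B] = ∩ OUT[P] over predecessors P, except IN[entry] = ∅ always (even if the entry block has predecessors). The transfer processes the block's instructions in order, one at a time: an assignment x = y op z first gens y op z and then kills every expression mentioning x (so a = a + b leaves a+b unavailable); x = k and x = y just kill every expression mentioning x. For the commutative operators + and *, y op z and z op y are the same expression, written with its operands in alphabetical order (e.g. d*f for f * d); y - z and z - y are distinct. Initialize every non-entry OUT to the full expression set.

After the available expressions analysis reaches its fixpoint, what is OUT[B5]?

Answer: {a*e, c*c}

Derivation:
Fixpoint table:
  B0:  IN={}  OUT={c*c}
  B1:  IN={c*c}  OUT={c*c, c+c}
  B2:  IN={c*c, c+c}  OUT={a+f, c*c, c+c, f*f}
  B3:  IN={c*c, c+c}  OUT={c*c, c+c}
  B4:  IN={c*c, c+c}  OUT={a+c, c*c, c+c}
  B5:  IN={c*c}  OUT={a*e, c*c}

Merge at B5: IN[B5] = OUT[B0] ∩ OUT[B4] = {c*c}
Applying B5's transfer function to that IN value gives OUT[B5] (row B5 above).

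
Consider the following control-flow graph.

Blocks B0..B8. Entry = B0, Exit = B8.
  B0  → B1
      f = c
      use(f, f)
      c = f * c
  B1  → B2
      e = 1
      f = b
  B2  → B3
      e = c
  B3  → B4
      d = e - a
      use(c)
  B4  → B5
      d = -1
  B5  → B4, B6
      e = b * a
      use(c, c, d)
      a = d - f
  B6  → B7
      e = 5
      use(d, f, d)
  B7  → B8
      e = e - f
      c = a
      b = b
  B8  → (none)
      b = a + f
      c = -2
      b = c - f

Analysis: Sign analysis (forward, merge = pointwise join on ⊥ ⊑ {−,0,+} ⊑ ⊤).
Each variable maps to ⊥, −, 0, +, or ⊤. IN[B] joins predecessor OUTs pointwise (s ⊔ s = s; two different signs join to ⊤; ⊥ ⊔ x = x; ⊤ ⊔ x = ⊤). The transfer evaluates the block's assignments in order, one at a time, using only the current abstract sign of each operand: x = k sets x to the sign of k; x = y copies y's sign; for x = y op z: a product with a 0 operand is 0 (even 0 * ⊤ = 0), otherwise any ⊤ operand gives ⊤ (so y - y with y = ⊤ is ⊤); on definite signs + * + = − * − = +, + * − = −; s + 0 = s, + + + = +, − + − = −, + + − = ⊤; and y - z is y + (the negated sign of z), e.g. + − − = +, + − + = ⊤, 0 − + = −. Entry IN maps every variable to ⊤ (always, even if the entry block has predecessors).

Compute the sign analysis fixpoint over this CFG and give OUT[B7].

Answer: {a: ⊤, b: ⊤, c: ⊤, d: -, e: ⊤, f: ⊤}

Trace:
Converged values:
  B0:   IN=(all ⊤)   OUT=(all ⊤)
  B1:   IN=(all ⊤)   OUT={e:+; rest ⊤}
  B2:   IN={e:+; rest ⊤}   OUT=(all ⊤)
  B3:   IN=(all ⊤)   OUT=(all ⊤)
  B4:   IN=(all ⊤)   OUT={d:-; rest ⊤}
  B5:   IN={d:-; rest ⊤}   OUT={d:-; rest ⊤}
  B6:   IN={d:-; rest ⊤}   OUT={d:-, e:+; rest ⊤}
  B7:   IN={d:-, e:+; rest ⊤}   OUT={d:-; rest ⊤}
  B8:   IN={d:-; rest ⊤}   OUT={c:-, d:-; rest ⊤}

Merge at B7: IN[B7] = OUT[B6] = {a: ⊤, b: ⊤, c: ⊤, d: -, e: +, f: ⊤}
Applying B7's transfer function to that IN value gives OUT[B7] (row B7 above).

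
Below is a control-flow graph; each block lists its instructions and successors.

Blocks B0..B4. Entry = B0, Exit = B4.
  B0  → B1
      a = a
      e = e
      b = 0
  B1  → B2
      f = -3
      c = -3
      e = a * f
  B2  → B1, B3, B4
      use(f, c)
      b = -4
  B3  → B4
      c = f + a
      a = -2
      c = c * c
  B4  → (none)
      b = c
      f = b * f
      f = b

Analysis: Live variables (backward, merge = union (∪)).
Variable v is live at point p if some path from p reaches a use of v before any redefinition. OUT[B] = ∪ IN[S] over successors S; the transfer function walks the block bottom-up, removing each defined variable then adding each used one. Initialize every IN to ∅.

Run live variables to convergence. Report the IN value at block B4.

Fixpoint table:
  B0: | IN={a, e} | OUT={a}
  B1: | IN={a} | OUT={a, c, f}
  B2: | IN={a, c, f} | OUT={a, c, f}
  B3: | IN={a, f} | OUT={c, f}
  B4: | IN={c, f} | OUT={}

B4 is the boundary node: OUT[B4] = {}
Applying B4's transfer function to that OUT value gives IN[B4] (row B4 above).

Answer: {c, f}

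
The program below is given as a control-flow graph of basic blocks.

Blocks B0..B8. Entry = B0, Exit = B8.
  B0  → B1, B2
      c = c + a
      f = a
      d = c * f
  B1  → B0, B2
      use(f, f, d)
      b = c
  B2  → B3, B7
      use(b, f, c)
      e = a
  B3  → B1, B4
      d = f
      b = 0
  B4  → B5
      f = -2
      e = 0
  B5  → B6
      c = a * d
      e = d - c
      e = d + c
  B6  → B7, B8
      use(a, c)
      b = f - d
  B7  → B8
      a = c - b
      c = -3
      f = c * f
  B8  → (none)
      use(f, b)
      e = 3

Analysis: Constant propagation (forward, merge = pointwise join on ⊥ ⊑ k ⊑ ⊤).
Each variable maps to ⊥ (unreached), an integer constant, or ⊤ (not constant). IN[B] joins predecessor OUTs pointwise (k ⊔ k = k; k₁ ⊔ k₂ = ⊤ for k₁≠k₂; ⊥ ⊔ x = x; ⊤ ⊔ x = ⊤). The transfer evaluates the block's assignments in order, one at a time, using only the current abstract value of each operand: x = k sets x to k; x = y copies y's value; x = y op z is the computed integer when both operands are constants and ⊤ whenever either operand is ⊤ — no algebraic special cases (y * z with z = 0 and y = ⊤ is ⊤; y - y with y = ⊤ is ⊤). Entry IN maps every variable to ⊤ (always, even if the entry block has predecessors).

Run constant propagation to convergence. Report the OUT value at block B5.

Answer: {a: ⊤, b: 0, c: ⊤, d: ⊤, e: ⊤, f: -2}

Derivation:
Converged values:
  B0:  IN=(all ⊤)  OUT=(all ⊤)
  B1:  IN=(all ⊤)  OUT=(all ⊤)
  B2:  IN=(all ⊤)  OUT=(all ⊤)
  B3:  IN=(all ⊤)  OUT={b:0; rest ⊤}
  B4:  IN={b:0; rest ⊤}  OUT={b:0, e:0, f:-2; rest ⊤}
  B5:  IN={b:0, e:0, f:-2; rest ⊤}  OUT={b:0, f:-2; rest ⊤}
  B6:  IN={b:0, f:-2; rest ⊤}  OUT={f:-2; rest ⊤}
  B7:  IN=(all ⊤)  OUT={c:-3; rest ⊤}
  B8:  IN=(all ⊤)  OUT={e:3; rest ⊤}

Merge at B5: IN[B5] = OUT[B4] = {a: ⊤, b: 0, c: ⊤, d: ⊤, e: 0, f: -2}
Applying B5's transfer function to that IN value gives OUT[B5] (row B5 above).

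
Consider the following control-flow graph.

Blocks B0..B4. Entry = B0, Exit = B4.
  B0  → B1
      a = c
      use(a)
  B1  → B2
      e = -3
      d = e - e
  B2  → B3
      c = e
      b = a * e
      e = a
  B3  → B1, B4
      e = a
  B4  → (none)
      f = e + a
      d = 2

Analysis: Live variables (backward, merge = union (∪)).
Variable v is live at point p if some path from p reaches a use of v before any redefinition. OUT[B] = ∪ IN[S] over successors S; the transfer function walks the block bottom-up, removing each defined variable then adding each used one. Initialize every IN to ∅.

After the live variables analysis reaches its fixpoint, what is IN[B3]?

Answer: {a}

Derivation:
Converged values:
  B0:   IN={c}   OUT={a}
  B1:   IN={a}   OUT={a, e}
  B2:   IN={a, e}   OUT={a}
  B3:   IN={a}   OUT={a, e}
  B4:   IN={a, e}   OUT={}

Merge at B3: OUT[B3] = IN[B1] ⊔ IN[B4] = {a, e}
Applying B3's transfer function to that OUT value gives IN[B3] (row B3 above).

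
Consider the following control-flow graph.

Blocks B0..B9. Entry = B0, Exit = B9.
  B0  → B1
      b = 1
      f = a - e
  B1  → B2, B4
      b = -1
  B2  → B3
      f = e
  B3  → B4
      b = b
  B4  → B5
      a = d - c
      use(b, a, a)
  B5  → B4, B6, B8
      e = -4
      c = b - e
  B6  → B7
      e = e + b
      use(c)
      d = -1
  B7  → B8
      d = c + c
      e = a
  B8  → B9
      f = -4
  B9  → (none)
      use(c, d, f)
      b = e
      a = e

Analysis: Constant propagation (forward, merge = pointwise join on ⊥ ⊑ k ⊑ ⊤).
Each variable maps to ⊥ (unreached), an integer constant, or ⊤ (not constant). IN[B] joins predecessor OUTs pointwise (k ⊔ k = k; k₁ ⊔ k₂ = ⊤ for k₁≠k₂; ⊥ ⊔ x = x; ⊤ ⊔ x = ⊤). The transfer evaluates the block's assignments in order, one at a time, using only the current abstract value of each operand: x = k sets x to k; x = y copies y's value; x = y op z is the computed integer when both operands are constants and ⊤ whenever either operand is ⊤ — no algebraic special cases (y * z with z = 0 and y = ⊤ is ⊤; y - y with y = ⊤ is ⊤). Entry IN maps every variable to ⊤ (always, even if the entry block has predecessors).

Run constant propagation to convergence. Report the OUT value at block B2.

Converged values:
  B0: | IN=(all ⊤) | OUT={b:1; rest ⊤}
  B1: | IN={b:1; rest ⊤} | OUT={b:-1; rest ⊤}
  B2: | IN={b:-1; rest ⊤} | OUT={b:-1; rest ⊤}
  B3: | IN={b:-1; rest ⊤} | OUT={b:-1; rest ⊤}
  B4: | IN={b:-1; rest ⊤} | OUT={b:-1; rest ⊤}
  B5: | IN={b:-1; rest ⊤} | OUT={b:-1, c:3, e:-4; rest ⊤}
  B6: | IN={b:-1, c:3, e:-4; rest ⊤} | OUT={b:-1, c:3, d:-1, e:-5; rest ⊤}
  B7: | IN={b:-1, c:3, d:-1, e:-5; rest ⊤} | OUT={b:-1, c:3, d:6; rest ⊤}
  B8: | IN={b:-1, c:3; rest ⊤} | OUT={b:-1, c:3, f:-4; rest ⊤}
  B9: | IN={b:-1, c:3, f:-4; rest ⊤} | OUT={c:3, f:-4; rest ⊤}

Merge at B2: IN[B2] = OUT[B1] = {a: ⊤, b: -1, c: ⊤, d: ⊤, e: ⊤, f: ⊤}
Applying B2's transfer function to that IN value gives OUT[B2] (row B2 above).

Answer: {a: ⊤, b: -1, c: ⊤, d: ⊤, e: ⊤, f: ⊤}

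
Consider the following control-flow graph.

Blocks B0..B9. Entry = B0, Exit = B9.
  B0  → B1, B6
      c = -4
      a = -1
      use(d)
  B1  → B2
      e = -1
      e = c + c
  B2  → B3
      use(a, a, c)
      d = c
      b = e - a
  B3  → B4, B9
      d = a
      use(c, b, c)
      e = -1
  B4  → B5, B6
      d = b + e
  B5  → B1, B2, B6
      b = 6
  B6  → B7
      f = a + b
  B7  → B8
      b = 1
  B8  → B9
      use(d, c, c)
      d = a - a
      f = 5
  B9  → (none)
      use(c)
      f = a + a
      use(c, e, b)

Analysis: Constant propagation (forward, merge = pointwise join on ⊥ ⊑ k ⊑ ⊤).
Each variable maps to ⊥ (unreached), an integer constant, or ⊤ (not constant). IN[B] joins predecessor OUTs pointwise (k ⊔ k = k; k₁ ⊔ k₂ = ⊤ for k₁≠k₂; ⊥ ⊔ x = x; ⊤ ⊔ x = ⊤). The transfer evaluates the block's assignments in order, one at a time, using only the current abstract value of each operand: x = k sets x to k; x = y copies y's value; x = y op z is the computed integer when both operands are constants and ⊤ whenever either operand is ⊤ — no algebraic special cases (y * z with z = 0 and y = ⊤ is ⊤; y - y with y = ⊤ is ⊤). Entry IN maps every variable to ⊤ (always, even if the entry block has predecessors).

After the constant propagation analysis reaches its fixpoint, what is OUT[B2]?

Answer: {a: -1, b: ⊤, c: -4, d: -4, e: ⊤, f: ⊤}

Working:
Per-block solution:
  B0:  IN=(all ⊤)  OUT={a:-1, c:-4; rest ⊤}
  B1:  IN={a:-1, c:-4; rest ⊤}  OUT={a:-1, c:-4, e:-8; rest ⊤}
  B2:  IN={a:-1, c:-4; rest ⊤}  OUT={a:-1, c:-4, d:-4; rest ⊤}
  B3:  IN={a:-1, c:-4, d:-4; rest ⊤}  OUT={a:-1, c:-4, d:-1, e:-1; rest ⊤}
  B4:  IN={a:-1, c:-4, d:-1, e:-1; rest ⊤}  OUT={a:-1, c:-4, e:-1; rest ⊤}
  B5:  IN={a:-1, c:-4, e:-1; rest ⊤}  OUT={a:-1, b:6, c:-4, e:-1; rest ⊤}
  B6:  IN={a:-1, c:-4; rest ⊤}  OUT={a:-1, c:-4; rest ⊤}
  B7:  IN={a:-1, c:-4; rest ⊤}  OUT={a:-1, b:1, c:-4; rest ⊤}
  B8:  IN={a:-1, b:1, c:-4; rest ⊤}  OUT={a:-1, b:1, c:-4, d:0, f:5; rest ⊤}
  B9:  IN={a:-1, c:-4; rest ⊤}  OUT={a:-1, c:-4, f:-2; rest ⊤}

Merge at B2: IN[B2] = OUT[B1] ⊔ OUT[B5] = {a: -1, b: ⊤, c: -4, d: ⊤, e: ⊤, f: ⊤}
Applying B2's transfer function to that IN value gives OUT[B2] (row B2 above).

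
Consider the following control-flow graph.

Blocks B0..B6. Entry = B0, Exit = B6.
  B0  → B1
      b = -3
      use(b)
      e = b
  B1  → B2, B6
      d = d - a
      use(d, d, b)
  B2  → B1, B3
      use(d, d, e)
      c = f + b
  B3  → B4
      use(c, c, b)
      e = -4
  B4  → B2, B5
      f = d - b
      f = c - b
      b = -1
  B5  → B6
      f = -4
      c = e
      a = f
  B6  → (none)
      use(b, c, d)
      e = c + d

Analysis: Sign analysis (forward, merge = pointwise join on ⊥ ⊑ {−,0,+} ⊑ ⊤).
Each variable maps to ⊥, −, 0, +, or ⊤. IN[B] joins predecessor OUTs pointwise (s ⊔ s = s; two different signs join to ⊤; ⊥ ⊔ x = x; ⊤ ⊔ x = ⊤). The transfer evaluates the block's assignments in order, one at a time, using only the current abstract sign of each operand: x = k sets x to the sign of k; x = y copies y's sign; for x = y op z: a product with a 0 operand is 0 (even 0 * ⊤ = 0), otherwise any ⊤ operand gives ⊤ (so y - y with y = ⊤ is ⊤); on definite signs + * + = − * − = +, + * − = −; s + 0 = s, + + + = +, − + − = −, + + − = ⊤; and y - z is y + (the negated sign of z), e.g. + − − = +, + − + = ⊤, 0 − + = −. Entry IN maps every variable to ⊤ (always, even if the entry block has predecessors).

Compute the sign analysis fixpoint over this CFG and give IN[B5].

Answer: {a: ⊤, b: -, c: ⊤, d: ⊤, e: -, f: ⊤}

Derivation:
Per-block solution:
  B0:  IN=(all ⊤)  OUT={b:-, e:-; rest ⊤}
  B1:  IN={b:-, e:-; rest ⊤}  OUT={b:-, e:-; rest ⊤}
  B2:  IN={b:-, e:-; rest ⊤}  OUT={b:-, e:-; rest ⊤}
  B3:  IN={b:-, e:-; rest ⊤}  OUT={b:-, e:-; rest ⊤}
  B4:  IN={b:-, e:-; rest ⊤}  OUT={b:-, e:-; rest ⊤}
  B5:  IN={b:-, e:-; rest ⊤}  OUT={a:-, b:-, c:-, e:-, f:-; rest ⊤}
  B6:  IN={b:-, e:-; rest ⊤}  OUT={b:-; rest ⊤}

Merge at B5: IN[B5] = OUT[B4] = {a: ⊤, b: -, c: ⊤, d: ⊤, e: -, f: ⊤}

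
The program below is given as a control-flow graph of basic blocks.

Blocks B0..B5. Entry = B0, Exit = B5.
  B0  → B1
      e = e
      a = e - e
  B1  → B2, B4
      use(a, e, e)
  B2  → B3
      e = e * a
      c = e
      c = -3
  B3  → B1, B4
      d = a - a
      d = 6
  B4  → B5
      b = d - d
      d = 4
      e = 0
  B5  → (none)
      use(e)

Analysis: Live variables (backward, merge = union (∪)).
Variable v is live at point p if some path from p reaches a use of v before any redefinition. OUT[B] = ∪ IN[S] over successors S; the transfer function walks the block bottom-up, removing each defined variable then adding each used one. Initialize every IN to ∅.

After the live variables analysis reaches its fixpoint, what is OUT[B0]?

Converged values:
  B0:   IN={d, e}   OUT={a, d, e}
  B1:   IN={a, d, e}   OUT={a, d, e}
  B2:   IN={a, e}   OUT={a, e}
  B3:   IN={a, e}   OUT={a, d, e}
  B4:   IN={d}   OUT={e}
  B5:   IN={e}   OUT={}

Merge at B0: OUT[B0] = IN[B1] = {a, d, e}

Answer: {a, d, e}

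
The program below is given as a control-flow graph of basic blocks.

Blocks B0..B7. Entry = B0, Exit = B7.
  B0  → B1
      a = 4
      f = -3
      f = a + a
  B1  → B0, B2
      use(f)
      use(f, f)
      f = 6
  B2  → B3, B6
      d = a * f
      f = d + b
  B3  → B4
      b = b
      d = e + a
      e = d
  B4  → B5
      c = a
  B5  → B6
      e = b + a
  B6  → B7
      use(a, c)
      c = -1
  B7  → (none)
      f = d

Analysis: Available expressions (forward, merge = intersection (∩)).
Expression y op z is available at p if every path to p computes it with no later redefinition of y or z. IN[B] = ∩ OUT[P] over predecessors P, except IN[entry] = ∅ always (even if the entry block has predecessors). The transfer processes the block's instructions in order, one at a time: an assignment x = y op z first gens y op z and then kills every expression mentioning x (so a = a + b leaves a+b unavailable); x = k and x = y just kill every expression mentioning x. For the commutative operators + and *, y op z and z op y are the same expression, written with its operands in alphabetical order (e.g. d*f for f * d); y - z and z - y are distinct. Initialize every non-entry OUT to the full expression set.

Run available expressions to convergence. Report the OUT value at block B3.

Per-block solution:
  B0: | IN={} | OUT={a+a}
  B1: | IN={a+a} | OUT={a+a}
  B2: | IN={a+a} | OUT={a+a, b+d}
  B3: | IN={a+a, b+d} | OUT={a+a}
  B4: | IN={a+a} | OUT={a+a}
  B5: | IN={a+a} | OUT={a+a, a+b}
  B6: | IN={a+a} | OUT={a+a}
  B7: | IN={a+a} | OUT={a+a}

Merge at B3: IN[B3] = OUT[B2] = {a+a, b+d}
Applying B3's transfer function to that IN value gives OUT[B3] (row B3 above).

Answer: {a+a}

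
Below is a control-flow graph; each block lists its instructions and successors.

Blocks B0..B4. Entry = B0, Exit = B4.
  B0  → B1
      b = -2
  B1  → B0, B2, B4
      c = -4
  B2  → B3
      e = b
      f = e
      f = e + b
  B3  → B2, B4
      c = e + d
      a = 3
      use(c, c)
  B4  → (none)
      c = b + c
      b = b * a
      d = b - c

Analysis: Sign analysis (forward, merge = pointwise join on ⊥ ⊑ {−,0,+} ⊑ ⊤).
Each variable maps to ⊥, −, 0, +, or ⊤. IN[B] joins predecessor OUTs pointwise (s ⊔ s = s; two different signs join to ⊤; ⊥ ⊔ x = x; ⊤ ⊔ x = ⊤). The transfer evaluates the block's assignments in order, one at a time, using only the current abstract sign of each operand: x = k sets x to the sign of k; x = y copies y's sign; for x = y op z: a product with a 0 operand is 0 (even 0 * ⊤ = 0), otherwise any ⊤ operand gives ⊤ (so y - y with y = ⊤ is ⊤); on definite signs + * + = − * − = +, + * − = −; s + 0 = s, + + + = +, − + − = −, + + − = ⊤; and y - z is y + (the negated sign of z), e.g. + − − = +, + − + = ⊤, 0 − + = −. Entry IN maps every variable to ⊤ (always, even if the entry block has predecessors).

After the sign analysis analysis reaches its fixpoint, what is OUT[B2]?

Answer: {a: ⊤, b: -, c: ⊤, d: ⊤, e: -, f: -}

Trace:
Fixpoint table:
  B0:  IN=(all ⊤)  OUT={b:-; rest ⊤}
  B1:  IN={b:-; rest ⊤}  OUT={b:-, c:-; rest ⊤}
  B2:  IN={b:-; rest ⊤}  OUT={b:-, e:-, f:-; rest ⊤}
  B3:  IN={b:-, e:-, f:-; rest ⊤}  OUT={a:+, b:-, e:-, f:-; rest ⊤}
  B4:  IN={b:-; rest ⊤}  OUT=(all ⊤)

Merge at B2: IN[B2] = OUT[B1] ⊔ OUT[B3] = {a: ⊤, b: -, c: ⊤, d: ⊤, e: ⊤, f: ⊤}
Applying B2's transfer function to that IN value gives OUT[B2] (row B2 above).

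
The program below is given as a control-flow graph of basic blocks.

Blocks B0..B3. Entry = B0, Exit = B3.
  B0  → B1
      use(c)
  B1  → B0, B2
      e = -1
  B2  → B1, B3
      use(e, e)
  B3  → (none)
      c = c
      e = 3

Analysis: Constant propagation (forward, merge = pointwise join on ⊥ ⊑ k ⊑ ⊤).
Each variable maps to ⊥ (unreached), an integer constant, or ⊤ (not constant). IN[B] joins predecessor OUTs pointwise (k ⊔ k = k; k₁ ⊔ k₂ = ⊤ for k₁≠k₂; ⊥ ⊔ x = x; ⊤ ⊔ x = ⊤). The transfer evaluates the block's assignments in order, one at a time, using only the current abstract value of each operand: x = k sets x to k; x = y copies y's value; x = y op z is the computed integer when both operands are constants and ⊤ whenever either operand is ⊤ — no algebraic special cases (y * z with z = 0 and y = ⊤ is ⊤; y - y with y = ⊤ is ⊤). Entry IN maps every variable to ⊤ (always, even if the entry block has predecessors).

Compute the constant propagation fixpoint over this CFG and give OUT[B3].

Answer: {a: ⊤, b: ⊤, c: ⊤, d: ⊤, e: 3, f: ⊤}

Trace:
Per-block solution:
  B0:   IN=(all ⊤)   OUT=(all ⊤)
  B1:   IN=(all ⊤)   OUT={e:-1; rest ⊤}
  B2:   IN={e:-1; rest ⊤}   OUT={e:-1; rest ⊤}
  B3:   IN={e:-1; rest ⊤}   OUT={e:3; rest ⊤}

Merge at B3: IN[B3] = OUT[B2] = {a: ⊤, b: ⊤, c: ⊤, d: ⊤, e: -1, f: ⊤}
Applying B3's transfer function to that IN value gives OUT[B3] (row B3 above).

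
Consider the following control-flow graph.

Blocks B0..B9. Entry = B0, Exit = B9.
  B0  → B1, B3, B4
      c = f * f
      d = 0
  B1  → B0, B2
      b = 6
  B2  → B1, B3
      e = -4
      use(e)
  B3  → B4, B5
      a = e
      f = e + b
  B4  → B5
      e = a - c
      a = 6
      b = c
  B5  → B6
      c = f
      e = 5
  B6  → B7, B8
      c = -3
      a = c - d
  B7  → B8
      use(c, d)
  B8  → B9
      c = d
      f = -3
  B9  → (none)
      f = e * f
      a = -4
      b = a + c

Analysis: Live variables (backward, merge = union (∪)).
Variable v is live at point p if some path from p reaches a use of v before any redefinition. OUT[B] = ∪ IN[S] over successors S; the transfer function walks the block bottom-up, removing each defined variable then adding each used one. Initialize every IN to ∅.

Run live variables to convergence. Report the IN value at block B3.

Answer: {b, c, d, e}

Derivation:
Converged values:
  B0:   IN={a, b, e, f}   OUT={a, b, c, d, e, f}
  B1:   IN={a, c, d, e, f}   OUT={a, b, c, d, e, f}
  B2:   IN={a, b, c, d, f}   OUT={a, b, c, d, e, f}
  B3:   IN={b, c, d, e}   OUT={a, c, d, f}
  B4:   IN={a, c, d, f}   OUT={d, f}
  B5:   IN={d, f}   OUT={d, e}
  B6:   IN={d, e}   OUT={c, d, e}
  B7:   IN={c, d, e}   OUT={d, e}
  B8:   IN={d, e}   OUT={c, e, f}
  B9:   IN={c, e, f}   OUT={}

Merge at B3: OUT[B3] = IN[B4] ⊔ IN[B5] = {a, c, d, f}
Applying B3's transfer function to that OUT value gives IN[B3] (row B3 above).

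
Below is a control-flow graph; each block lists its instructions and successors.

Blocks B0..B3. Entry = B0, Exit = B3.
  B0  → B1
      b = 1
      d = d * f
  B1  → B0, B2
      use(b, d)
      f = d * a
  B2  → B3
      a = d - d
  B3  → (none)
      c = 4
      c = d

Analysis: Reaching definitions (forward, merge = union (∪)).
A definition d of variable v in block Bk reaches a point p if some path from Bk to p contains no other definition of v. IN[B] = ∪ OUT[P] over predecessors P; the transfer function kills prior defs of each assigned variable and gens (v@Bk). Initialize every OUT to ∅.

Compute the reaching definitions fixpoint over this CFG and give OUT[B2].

Answer: {a@B2, b@B0, d@B0, f@B1}

Derivation:
Converged values:
  B0:  IN={b@B0, d@B0, f@B1}  OUT={b@B0, d@B0, f@B1}
  B1:  IN={b@B0, d@B0, f@B1}  OUT={b@B0, d@B0, f@B1}
  B2:  IN={b@B0, d@B0, f@B1}  OUT={a@B2, b@B0, d@B0, f@B1}
  B3:  IN={a@B2, b@B0, d@B0, f@B1}  OUT={a@B2, b@B0, c@B3, d@B0, f@B1}

Merge at B2: IN[B2] = OUT[B1] = {b@B0, d@B0, f@B1}
Applying B2's transfer function to that IN value gives OUT[B2] (row B2 above).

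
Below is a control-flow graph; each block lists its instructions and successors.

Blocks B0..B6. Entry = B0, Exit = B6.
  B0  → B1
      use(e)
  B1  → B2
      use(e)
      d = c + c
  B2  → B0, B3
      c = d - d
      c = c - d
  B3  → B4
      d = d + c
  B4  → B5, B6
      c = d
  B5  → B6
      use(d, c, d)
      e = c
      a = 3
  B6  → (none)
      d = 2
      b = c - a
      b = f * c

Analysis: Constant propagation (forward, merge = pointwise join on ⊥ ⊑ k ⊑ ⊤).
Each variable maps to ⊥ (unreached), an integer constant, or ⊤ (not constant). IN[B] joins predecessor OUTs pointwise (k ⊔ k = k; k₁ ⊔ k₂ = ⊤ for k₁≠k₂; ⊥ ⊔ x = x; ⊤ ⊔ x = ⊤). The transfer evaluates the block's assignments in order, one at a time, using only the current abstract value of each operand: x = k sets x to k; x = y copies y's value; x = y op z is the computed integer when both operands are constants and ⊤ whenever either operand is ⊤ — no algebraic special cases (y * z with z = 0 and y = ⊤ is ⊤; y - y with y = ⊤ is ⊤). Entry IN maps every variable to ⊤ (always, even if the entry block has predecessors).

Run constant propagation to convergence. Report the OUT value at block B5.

Answer: {a: 3, b: ⊤, c: ⊤, d: ⊤, e: ⊤, f: ⊤}

Derivation:
Converged values:
  B0:   IN=(all ⊤)   OUT=(all ⊤)
  B1:   IN=(all ⊤)   OUT=(all ⊤)
  B2:   IN=(all ⊤)   OUT=(all ⊤)
  B3:   IN=(all ⊤)   OUT=(all ⊤)
  B4:   IN=(all ⊤)   OUT=(all ⊤)
  B5:   IN=(all ⊤)   OUT={a:3; rest ⊤}
  B6:   IN=(all ⊤)   OUT={d:2; rest ⊤}

Merge at B5: IN[B5] = OUT[B4] = {a: ⊤, b: ⊤, c: ⊤, d: ⊤, e: ⊤, f: ⊤}
Applying B5's transfer function to that IN value gives OUT[B5] (row B5 above).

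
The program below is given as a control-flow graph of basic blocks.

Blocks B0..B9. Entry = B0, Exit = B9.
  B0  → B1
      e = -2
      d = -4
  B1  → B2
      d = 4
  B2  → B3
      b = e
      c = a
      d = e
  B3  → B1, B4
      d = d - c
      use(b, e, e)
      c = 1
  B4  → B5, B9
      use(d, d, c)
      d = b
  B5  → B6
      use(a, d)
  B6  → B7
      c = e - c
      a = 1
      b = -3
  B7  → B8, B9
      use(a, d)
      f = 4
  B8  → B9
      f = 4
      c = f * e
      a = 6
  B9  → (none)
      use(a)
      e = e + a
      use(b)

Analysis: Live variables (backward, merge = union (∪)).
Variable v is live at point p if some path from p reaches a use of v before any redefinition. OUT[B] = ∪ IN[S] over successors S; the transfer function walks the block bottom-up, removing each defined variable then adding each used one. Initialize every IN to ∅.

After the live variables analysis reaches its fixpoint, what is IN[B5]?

Answer: {a, c, d, e}

Derivation:
Fixpoint table:
  B0: | IN={a} | OUT={a, e}
  B1: | IN={a, e} | OUT={a, e}
  B2: | IN={a, e} | OUT={a, b, c, d, e}
  B3: | IN={a, b, c, d, e} | OUT={a, b, c, d, e}
  B4: | IN={a, b, c, d, e} | OUT={a, b, c, d, e}
  B5: | IN={a, c, d, e} | OUT={c, d, e}
  B6: | IN={c, d, e} | OUT={a, b, d, e}
  B7: | IN={a, b, d, e} | OUT={a, b, e}
  B8: | IN={b, e} | OUT={a, b, e}
  B9: | IN={a, b, e} | OUT={}

Merge at B5: OUT[B5] = IN[B6] = {c, d, e}
Applying B5's transfer function to that OUT value gives IN[B5] (row B5 above).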